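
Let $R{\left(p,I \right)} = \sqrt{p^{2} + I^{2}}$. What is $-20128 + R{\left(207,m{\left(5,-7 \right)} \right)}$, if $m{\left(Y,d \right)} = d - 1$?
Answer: $-20128 + \sqrt{42913} \approx -19921.0$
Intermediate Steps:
$m{\left(Y,d \right)} = -1 + d$
$R{\left(p,I \right)} = \sqrt{I^{2} + p^{2}}$
$-20128 + R{\left(207,m{\left(5,-7 \right)} \right)} = -20128 + \sqrt{\left(-1 - 7\right)^{2} + 207^{2}} = -20128 + \sqrt{\left(-8\right)^{2} + 42849} = -20128 + \sqrt{64 + 42849} = -20128 + \sqrt{42913}$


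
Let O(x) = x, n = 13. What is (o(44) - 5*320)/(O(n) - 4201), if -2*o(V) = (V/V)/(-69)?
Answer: 220799/577944 ≈ 0.38204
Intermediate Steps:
o(V) = 1/138 (o(V) = -V/V/(2*(-69)) = -(-1)/(2*69) = -½*(-1/69) = 1/138)
(o(44) - 5*320)/(O(n) - 4201) = (1/138 - 5*320)/(13 - 4201) = (1/138 - 1600)/(-4188) = -220799/138*(-1/4188) = 220799/577944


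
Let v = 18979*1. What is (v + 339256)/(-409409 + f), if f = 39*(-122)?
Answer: -358235/414167 ≈ -0.86495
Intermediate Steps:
v = 18979
f = -4758
(v + 339256)/(-409409 + f) = (18979 + 339256)/(-409409 - 4758) = 358235/(-414167) = 358235*(-1/414167) = -358235/414167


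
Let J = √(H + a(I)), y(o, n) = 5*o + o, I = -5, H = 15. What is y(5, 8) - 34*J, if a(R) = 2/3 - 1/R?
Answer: 30 - 34*√3570/15 ≈ -105.43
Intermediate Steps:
a(R) = ⅔ - 1/R (a(R) = 2*(⅓) - 1/R = ⅔ - 1/R)
y(o, n) = 6*o
J = √3570/15 (J = √(15 + (⅔ - 1/(-5))) = √(15 + (⅔ - 1*(-⅕))) = √(15 + (⅔ + ⅕)) = √(15 + 13/15) = √(238/15) = √3570/15 ≈ 3.9833)
y(5, 8) - 34*J = 6*5 - 34*√3570/15 = 30 - 34*√3570/15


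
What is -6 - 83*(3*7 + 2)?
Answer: -1915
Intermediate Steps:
-6 - 83*(3*7 + 2) = -6 - 83*(21 + 2) = -6 - 83*23 = -6 - 1909 = -1915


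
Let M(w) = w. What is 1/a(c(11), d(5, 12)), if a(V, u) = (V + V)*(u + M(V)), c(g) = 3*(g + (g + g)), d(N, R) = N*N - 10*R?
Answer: 1/792 ≈ 0.0012626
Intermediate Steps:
d(N, R) = N² - 10*R
c(g) = 9*g (c(g) = 3*(g + 2*g) = 3*(3*g) = 9*g)
a(V, u) = 2*V*(V + u) (a(V, u) = (V + V)*(u + V) = (2*V)*(V + u) = 2*V*(V + u))
1/a(c(11), d(5, 12)) = 1/(2*(9*11)*(9*11 + (5² - 10*12))) = 1/(2*99*(99 + (25 - 120))) = 1/(2*99*(99 - 95)) = 1/(2*99*4) = 1/792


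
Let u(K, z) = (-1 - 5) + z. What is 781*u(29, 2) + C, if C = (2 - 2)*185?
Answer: -3124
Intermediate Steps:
u(K, z) = -6 + z
C = 0 (C = 0*185 = 0)
781*u(29, 2) + C = 781*(-6 + 2) + 0 = 781*(-4) + 0 = -3124 + 0 = -3124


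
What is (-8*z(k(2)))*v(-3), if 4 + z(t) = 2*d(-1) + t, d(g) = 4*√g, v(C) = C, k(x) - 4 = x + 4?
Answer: 144 + 192*I ≈ 144.0 + 192.0*I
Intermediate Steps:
k(x) = 8 + x (k(x) = 4 + (x + 4) = 4 + (4 + x) = 8 + x)
z(t) = -4 + t + 8*I (z(t) = -4 + (2*(4*√(-1)) + t) = -4 + (2*(4*I) + t) = -4 + (8*I + t) = -4 + (t + 8*I) = -4 + t + 8*I)
(-8*z(k(2)))*v(-3) = -8*(-4 + (8 + 2) + 8*I)*(-3) = -8*(-4 + 10 + 8*I)*(-3) = -8*(6 + 8*I)*(-3) = (-48 - 64*I)*(-3) = 144 + 192*I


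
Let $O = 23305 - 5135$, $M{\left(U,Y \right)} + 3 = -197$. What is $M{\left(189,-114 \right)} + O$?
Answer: $17970$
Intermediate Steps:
$M{\left(U,Y \right)} = -200$ ($M{\left(U,Y \right)} = -3 - 197 = -200$)
$O = 18170$ ($O = 23305 - 5135 = 18170$)
$M{\left(189,-114 \right)} + O = -200 + 18170 = 17970$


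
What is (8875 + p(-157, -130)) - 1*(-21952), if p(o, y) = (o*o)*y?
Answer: -3173543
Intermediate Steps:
p(o, y) = y*o**2 (p(o, y) = o**2*y = y*o**2)
(8875 + p(-157, -130)) - 1*(-21952) = (8875 - 130*(-157)**2) - 1*(-21952) = (8875 - 130*24649) + 21952 = (8875 - 3204370) + 21952 = -3195495 + 21952 = -3173543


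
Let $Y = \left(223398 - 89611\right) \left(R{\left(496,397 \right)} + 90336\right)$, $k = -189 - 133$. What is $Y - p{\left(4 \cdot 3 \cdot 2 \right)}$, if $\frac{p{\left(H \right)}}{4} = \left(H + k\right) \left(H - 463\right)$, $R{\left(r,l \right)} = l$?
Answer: $12138372583$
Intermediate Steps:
$k = -322$
$p{\left(H \right)} = 4 \left(-463 + H\right) \left(-322 + H\right)$ ($p{\left(H \right)} = 4 \left(H - 322\right) \left(H - 463\right) = 4 \left(-322 + H\right) \left(-463 + H\right) = 4 \left(-463 + H\right) \left(-322 + H\right)$)
$Y = 12138895871$ ($Y = \left(223398 - 89611\right) \left(397 + 90336\right) = 133787 \cdot 90733 = 12138895871$)
$Y - p{\left(4 \cdot 3 \cdot 2 \right)} = 12138895871 - \left(596344 - 3140 \cdot 4 \cdot 3 \cdot 2 + 4 \left(4 \cdot 3 \cdot 2\right)^{2}\right) = 12138895871 - \left(596344 - 3140 \cdot 12 \cdot 2 + 4 \left(12 \cdot 2\right)^{2}\right) = 12138895871 - \left(596344 - 75360 + 4 \cdot 24^{2}\right) = 12138895871 - \left(596344 - 75360 + 4 \cdot 576\right) = 12138895871 - \left(596344 - 75360 + 2304\right) = 12138895871 - 523288 = 12138372583$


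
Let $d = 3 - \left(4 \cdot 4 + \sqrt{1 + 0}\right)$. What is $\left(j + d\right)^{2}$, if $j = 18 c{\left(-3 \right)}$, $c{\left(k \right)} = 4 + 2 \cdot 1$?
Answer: $8836$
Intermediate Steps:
$c{\left(k \right)} = 6$ ($c{\left(k \right)} = 4 + 2 = 6$)
$j = 108$ ($j = 18 \cdot 6 = 108$)
$d = -14$ ($d = 3 - \left(16 + \sqrt{1}\right) = 3 - \left(16 + 1\right) = 3 - 17 = -14$)
$\left(j + d\right)^{2} = \left(108 - 14\right)^{2} = 94^{2} = 8836$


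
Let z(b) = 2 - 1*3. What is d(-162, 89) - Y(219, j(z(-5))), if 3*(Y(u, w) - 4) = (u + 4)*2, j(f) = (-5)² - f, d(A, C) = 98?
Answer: -164/3 ≈ -54.667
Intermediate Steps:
z(b) = -1 (z(b) = 2 - 3 = -1)
j(f) = 25 - f
Y(u, w) = 20/3 + 2*u/3 (Y(u, w) = 4 + ((u + 4)*2)/3 = 4 + ((4 + u)*2)/3 = 4 + (8 + 2*u)/3 = 4 + (8/3 + 2*u/3) = 20/3 + 2*u/3)
d(-162, 89) - Y(219, j(z(-5))) = 98 - (20/3 + (⅔)*219) = 98 - (20/3 + 146) = 98 - 1*458/3 = 98 - 458/3 = -164/3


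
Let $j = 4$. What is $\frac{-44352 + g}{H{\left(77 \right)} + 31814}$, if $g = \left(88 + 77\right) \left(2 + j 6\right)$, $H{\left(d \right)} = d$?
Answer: $- \frac{40062}{31891} \approx -1.2562$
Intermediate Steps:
$g = 4290$ ($g = \left(88 + 77\right) \left(2 + 4 \cdot 6\right) = 165 \left(2 + 24\right) = 165 \cdot 26 = 4290$)
$\frac{-44352 + g}{H{\left(77 \right)} + 31814} = \frac{-44352 + 4290}{77 + 31814} = - \frac{40062}{31891}$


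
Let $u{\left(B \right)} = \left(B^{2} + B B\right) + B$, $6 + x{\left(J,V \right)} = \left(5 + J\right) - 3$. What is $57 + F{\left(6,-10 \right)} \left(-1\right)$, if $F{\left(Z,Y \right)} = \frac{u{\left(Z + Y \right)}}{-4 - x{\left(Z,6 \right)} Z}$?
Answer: $\frac{235}{4} \approx 58.75$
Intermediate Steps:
$x{\left(J,V \right)} = -4 + J$ ($x{\left(J,V \right)} = -6 + \left(\left(5 + J\right) - 3\right) = -6 + \left(2 + J\right) = -4 + J$)
$u{\left(B \right)} = B + 2 B^{2}$ ($u{\left(B \right)} = \left(B^{2} + B^{2}\right) + B = 2 B^{2} + B = B + 2 B^{2}$)
$F{\left(Z,Y \right)} = \frac{\left(Y + Z\right) \left(1 + 2 Y + 2 Z\right)}{-4 - Z \left(-4 + Z\right)}$ ($F{\left(Z,Y \right)} = \frac{\left(Z + Y\right) \left(1 + 2 \left(Z + Y\right)\right)}{-4 - \left(-4 + Z\right) Z} = \frac{\left(Y + Z\right) \left(1 + 2 \left(Y + Z\right)\right)}{-4 - Z \left(-4 + Z\right)} = \frac{\left(Y + Z\right) \left(1 + \left(2 Y + 2 Z\right)\right)}{-4 - Z \left(-4 + Z\right)} = \frac{\left(Y + Z\right) \left(1 + 2 Y + 2 Z\right)}{-4 - Z \left(-4 + Z\right)}$)
$57 + F{\left(6,-10 \right)} \left(-1\right) = 57 + - \frac{\left(-10 + 6\right) \left(1 + 2 \left(-10\right) + 2 \cdot 6\right)}{4 + 6 \left(-4 + 6\right)} \left(-1\right) = 57 + \left(-1\right) \frac{1}{4 + 6 \cdot 2} \left(-4\right) \left(1 - 20 + 12\right) \left(-1\right) = 57 + \left(-1\right) \frac{1}{4 + 12} \left(-4\right) \left(-7\right) \left(-1\right) = 57 + \left(-1\right) \frac{1}{16} \left(-4\right) \left(-7\right) \left(-1\right) = 57 - - \frac{7}{4} = 57 + \frac{7}{4} = \frac{235}{4}$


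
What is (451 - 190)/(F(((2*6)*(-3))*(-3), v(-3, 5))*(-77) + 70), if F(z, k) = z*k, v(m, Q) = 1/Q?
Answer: -1305/7966 ≈ -0.16382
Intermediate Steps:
F(z, k) = k*z
(451 - 190)/(F(((2*6)*(-3))*(-3), v(-3, 5))*(-77) + 70) = (451 - 190)/(((((2*6)*(-3))*(-3))/5)*(-77) + 70) = 261/((((12*(-3))*(-3))/5)*(-77) + 70) = 261/(((-36*(-3))/5)*(-77) + 70) = 261/(((⅕)*108)*(-77) + 70) = 261/((108/5)*(-77) + 70) = 261/(-8316/5 + 70) = 261/(-7966/5) = 261*(-5/7966) = -1305/7966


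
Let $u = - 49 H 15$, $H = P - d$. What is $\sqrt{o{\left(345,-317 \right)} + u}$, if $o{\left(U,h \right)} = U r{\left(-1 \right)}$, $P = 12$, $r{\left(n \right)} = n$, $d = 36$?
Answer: $\sqrt{17295} \approx 131.51$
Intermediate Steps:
$o{\left(U,h \right)} = - U$ ($o{\left(U,h \right)} = U \left(-1\right) = - U$)
$H = -24$ ($H = 12 - 36 = -24$)
$u = 17640$ ($u = \left(-49\right) \left(-24\right) 15 = 1176 \cdot 15 = 17640$)
$\sqrt{o{\left(345,-317 \right)} + u} = \sqrt{\left(-1\right) 345 + 17640} = \sqrt{-345 + 17640} = \sqrt{17295}$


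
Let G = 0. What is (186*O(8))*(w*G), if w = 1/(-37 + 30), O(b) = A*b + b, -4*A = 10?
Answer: 0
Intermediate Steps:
A = -5/2 (A = -¼*10 = -5/2 ≈ -2.5000)
O(b) = -3*b/2 (O(b) = -5*b/2 + b = -3*b/2)
w = -⅐ (w = 1/(-7) = -⅐ ≈ -0.14286)
(186*O(8))*(w*G) = (186*(-3/2*8))*(-⅐*0) = (186*(-12))*0 = -2232*0 = 0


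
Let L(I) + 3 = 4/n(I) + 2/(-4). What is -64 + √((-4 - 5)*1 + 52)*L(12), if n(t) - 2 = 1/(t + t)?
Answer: -64 - 151*√43/98 ≈ -74.104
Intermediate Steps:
n(t) = 2 + 1/(2*t) (n(t) = 2 + 1/(t + t) = 2 + 1/(2*t))
L(I) = -7/2 + 4/(2 + 1/(2*I)) (L(I) = -3 + (4/(2 + 1/(2*I)) + 2/(-4)) = -3 + (4/(2 + 1/(2*I)) + 2*(-¼)) = -3 + (4/(2 + 1/(2*I)) - ½) = -3 + (-½ + 4/(2 + 1/(2*I))) = -7/2 + 4/(2 + 1/(2*I)))
-64 + √((-4 - 5)*1 + 52)*L(12) = -64 + √((-4 - 5)*1 + 52)*((-7 - 12*12)/(2*(1 + 4*12))) = -64 + √(-9*1 + 52)*((-7 - 144)/(2*(1 + 48))) = -64 + √(-9 + 52)*((½)*(-151)/49) = -64 + √43*((½)*(1/49)*(-151)) = -64 + √43*(-151/98) = -64 - 151*√43/98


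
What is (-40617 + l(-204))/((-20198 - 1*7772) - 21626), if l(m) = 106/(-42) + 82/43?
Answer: 9169427/11196297 ≈ 0.81897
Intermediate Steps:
l(m) = -557/903 (l(m) = 106*(-1/42) + 82*(1/43) = -53/21 + 82/43 = -557/903)
(-40617 + l(-204))/((-20198 - 1*7772) - 21626) = (-40617 - 557/903)/((-20198 - 1*7772) - 21626) = -36677708/(903*((-20198 - 7772) - 21626)) = -36677708/(903*(-27970 - 21626)) = -36677708/903/(-49596) = -36677708/903*(-1/49596) = 9169427/11196297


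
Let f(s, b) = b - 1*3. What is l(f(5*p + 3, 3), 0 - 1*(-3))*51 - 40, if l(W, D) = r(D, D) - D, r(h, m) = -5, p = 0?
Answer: -448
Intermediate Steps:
f(s, b) = -3 + b (f(s, b) = b - 3 = -3 + b)
l(W, D) = -5 - D
l(f(5*p + 3, 3), 0 - 1*(-3))*51 - 40 = (-5 - (0 - 1*(-3)))*51 - 40 = (-5 - (0 + 3))*51 - 40 = (-5 - 1*3)*51 - 40 = (-5 - 3)*51 - 40 = -8*51 - 40 = -408 - 40 = -448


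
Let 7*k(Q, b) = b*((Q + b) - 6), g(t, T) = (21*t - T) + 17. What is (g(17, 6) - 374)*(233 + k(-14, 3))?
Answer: -9480/7 ≈ -1354.3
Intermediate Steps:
g(t, T) = 17 - T + 21*t (g(t, T) = (-T + 21*t) + 17 = 17 - T + 21*t)
k(Q, b) = b*(-6 + Q + b)/7 (k(Q, b) = (b*((Q + b) - 6))/7 = (b*(-6 + Q + b))/7 = b*(-6 + Q + b)/7)
(g(17, 6) - 374)*(233 + k(-14, 3)) = ((17 - 1*6 + 21*17) - 374)*(233 + (⅐)*3*(-6 - 14 + 3)) = ((17 - 6 + 357) - 374)*(233 + (⅐)*3*(-17)) = (368 - 374)*(233 - 51/7) = -6*1580/7 = -9480/7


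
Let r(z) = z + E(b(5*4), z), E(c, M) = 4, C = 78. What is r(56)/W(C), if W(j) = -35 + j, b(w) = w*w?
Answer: 60/43 ≈ 1.3953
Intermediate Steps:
b(w) = w²
r(z) = 4 + z (r(z) = z + 4 = 4 + z)
r(56)/W(C) = (4 + 56)/(-35 + 78) = 60/43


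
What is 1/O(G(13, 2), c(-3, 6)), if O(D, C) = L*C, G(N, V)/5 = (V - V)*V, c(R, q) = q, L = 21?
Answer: 1/126 ≈ 0.0079365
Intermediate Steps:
G(N, V) = 0 (G(N, V) = 5*((V - V)*V) = 5*(0*V) = 5*0 = 0)
O(D, C) = 21*C
1/O(G(13, 2), c(-3, 6)) = 1/(21*6) = 1/126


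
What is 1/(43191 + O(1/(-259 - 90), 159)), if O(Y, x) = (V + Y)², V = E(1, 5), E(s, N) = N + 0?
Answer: 121801/5263748527 ≈ 2.3140e-5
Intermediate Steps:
E(s, N) = N
V = 5
O(Y, x) = (5 + Y)²
1/(43191 + O(1/(-259 - 90), 159)) = 1/(43191 + (5 + 1/(-259 - 90))²) = 1/(43191 + (5 + 1/(-349))²) = 1/(43191 + (5 - 1/349)²) = 1/(43191 + (1744/349)²) = 1/(43191 + 3041536/121801) = 1/(5263748527/121801) = 121801/5263748527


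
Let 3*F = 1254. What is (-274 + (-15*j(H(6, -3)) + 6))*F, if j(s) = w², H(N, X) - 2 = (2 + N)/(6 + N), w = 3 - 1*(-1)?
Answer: -212344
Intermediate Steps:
F = 418 (F = (⅓)*1254 = 418)
w = 4 (w = 3 + 1 = 4)
H(N, X) = 2 + (2 + N)/(6 + N)
j(s) = 16 (j(s) = 4² = 16)
(-274 + (-15*j(H(6, -3)) + 6))*F = (-274 + (-15*16 + 6))*418 = (-274 + (-240 + 6))*418 = (-274 - 234)*418 = -508*418 = -212344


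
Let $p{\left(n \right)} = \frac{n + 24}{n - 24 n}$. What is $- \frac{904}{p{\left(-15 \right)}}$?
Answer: $- \frac{103960}{3} \approx -34653.0$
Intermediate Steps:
$p{\left(n \right)} = - \frac{24 + n}{23 n}$ ($p{\left(n \right)} = \frac{24 + n}{\left(-23\right) n} = \left(24 + n\right) \left(- \frac{1}{23 n}\right) = - \frac{24 + n}{23 n}$)
$- \frac{904}{p{\left(-15 \right)}} = - \frac{904}{\frac{1}{23} \frac{1}{-15} \left(-24 - -15\right)} = - \frac{904}{\frac{1}{23} \left(- \frac{1}{15}\right) \left(-24 + 15\right)} = - \frac{904}{\frac{1}{23} \left(- \frac{1}{15}\right) \left(-9\right)} = - \frac{904}{\frac{3}{115}} = \left(-904\right) \frac{115}{3} = - \frac{103960}{3}$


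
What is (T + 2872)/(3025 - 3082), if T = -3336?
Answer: 464/57 ≈ 8.1404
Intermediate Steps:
(T + 2872)/(3025 - 3082) = (-3336 + 2872)/(3025 - 3082) = -464/(-57) = -464*(-1/57) = 464/57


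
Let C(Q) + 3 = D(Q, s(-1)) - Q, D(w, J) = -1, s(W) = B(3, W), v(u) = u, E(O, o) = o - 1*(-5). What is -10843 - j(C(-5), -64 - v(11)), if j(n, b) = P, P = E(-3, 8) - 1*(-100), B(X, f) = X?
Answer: -10956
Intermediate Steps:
E(O, o) = 5 + o (E(O, o) = o + 5 = 5 + o)
s(W) = 3
C(Q) = -4 - Q (C(Q) = -3 + (-1 - Q) = -4 - Q)
P = 113 (P = (5 + 8) - 1*(-100) = 13 + 100 = 113)
j(n, b) = 113
-10843 - j(C(-5), -64 - v(11)) = -10843 - 1*113 = -10843 - 113 = -10956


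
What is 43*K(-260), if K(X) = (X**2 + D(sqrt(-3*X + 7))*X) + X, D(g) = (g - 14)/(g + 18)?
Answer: 1329056040/463 + 357760*sqrt(787)/463 ≈ 2.8922e+6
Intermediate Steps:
D(g) = (-14 + g)/(18 + g)
K(X) = X + X**2 + X*(-14 + sqrt(7 - 3*X))/(18 + sqrt(7 - 3*X)) (K(X) = (X**2 + ((-14 + sqrt(-3*X + 7))/(18 + sqrt(-3*X + 7)))*X) + X = (X**2 + ((-14 + sqrt(7 - 3*X))/(18 + sqrt(7 - 3*X)))*X) + X = (X**2 + X*(-14 + sqrt(7 - 3*X))/(18 + sqrt(7 - 3*X))) + X = X + X**2 + X*(-14 + sqrt(7 - 3*X))/(18 + sqrt(7 - 3*X)))
43*K(-260) = 43*(-260*(-14 + sqrt(7 - 3*(-260)) + (1 - 260)*(18 + sqrt(7 - 3*(-260))))/(18 + sqrt(7 - 3*(-260)))) = 43*(-260*(-14 + sqrt(7 + 780) - 259*(18 + sqrt(7 + 780)))/(18 + sqrt(7 + 780))) = 43*(-260*(-14 + sqrt(787) - 259*(18 + sqrt(787)))/(18 + sqrt(787))) = 43*(-260*(-14 + sqrt(787) + (-4662 - 259*sqrt(787)))/(18 + sqrt(787))) = 43*(-260*(-4676 - 258*sqrt(787))/(18 + sqrt(787))) = -11180*(-4676 - 258*sqrt(787))/(18 + sqrt(787))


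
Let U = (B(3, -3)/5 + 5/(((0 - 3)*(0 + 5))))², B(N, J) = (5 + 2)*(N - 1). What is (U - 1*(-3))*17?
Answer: 34748/225 ≈ 154.44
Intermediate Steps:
B(N, J) = -7 + 7*N (B(N, J) = 7*(-1 + N) = -7 + 7*N)
U = 1369/225 (U = ((-7 + 7*3)/5 + 5/(((0 - 3)*(0 + 5))))² = ((-7 + 21)*(⅕) + 5/((-3*5)))² = (14*(⅕) + 5/(-15))² = (14/5 + 5*(-1/15))² = (14/5 - ⅓)² = (37/15)² = 1369/225 ≈ 6.0844)
(U - 1*(-3))*17 = (1369/225 - 1*(-3))*17 = (1369/225 + 3)*17 = (2044/225)*17 = 34748/225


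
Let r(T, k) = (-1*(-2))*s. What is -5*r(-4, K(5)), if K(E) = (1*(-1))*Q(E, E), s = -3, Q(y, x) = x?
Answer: 30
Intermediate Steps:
K(E) = -E (K(E) = (1*(-1))*E = -E)
r(T, k) = -6 (r(T, k) = -1*(-2)*(-3) = 2*(-3) = -6)
-5*r(-4, K(5)) = -5*(-6) = 30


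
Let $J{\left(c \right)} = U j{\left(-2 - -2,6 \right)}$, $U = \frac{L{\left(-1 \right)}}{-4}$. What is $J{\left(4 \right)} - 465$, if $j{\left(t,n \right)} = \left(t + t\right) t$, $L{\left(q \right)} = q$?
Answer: $-465$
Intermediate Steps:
$j{\left(t,n \right)} = 2 t^{2}$ ($j{\left(t,n \right)} = 2 t t = 2 t^{2}$)
$U = \frac{1}{4}$ ($U = - \frac{1}{-4} = \left(-1\right) \left(- \frac{1}{4}\right) = \frac{1}{4} \approx 0.25$)
$J{\left(c \right)} = 0$ ($J{\left(c \right)} = \frac{2 \left(-2 - -2\right)^{2}}{4} = \frac{2 \left(-2 + 2\right)^{2}}{4} = \frac{2 \cdot 0^{2}}{4} = \frac{2 \cdot 0}{4} = \frac{1}{4} \cdot 0 = 0$)
$J{\left(4 \right)} - 465 = 0 - 465 = -465$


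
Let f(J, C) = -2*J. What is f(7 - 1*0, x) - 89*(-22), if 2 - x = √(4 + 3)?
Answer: 1944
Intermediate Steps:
x = 2 - √7 (x = 2 - √(4 + 3) = 2 - √7 ≈ -0.64575)
f(7 - 1*0, x) - 89*(-22) = -2*(7 - 1*0) - 89*(-22) = -2*(7 + 0) + 1958 = -2*7 + 1958 = -14 + 1958 = 1944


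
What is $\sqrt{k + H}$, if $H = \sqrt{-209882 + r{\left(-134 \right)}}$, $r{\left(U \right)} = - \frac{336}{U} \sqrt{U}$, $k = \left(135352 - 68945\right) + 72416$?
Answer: $\frac{\sqrt{623176447 + 67 \sqrt{134} \sqrt{-7031047 + 84 i \sqrt{134}}}}{67} \approx 372.59 + 0.61479 i$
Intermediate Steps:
$k = 138823$ ($k = 66407 + 72416 = 138823$)
$r{\left(U \right)} = - \frac{336}{\sqrt{U}}$
$H = \sqrt{-209882 + \frac{168 i \sqrt{134}}{67}}$ ($H = \sqrt{-209882 - \frac{336}{i \sqrt{134}}} = \sqrt{-209882 - 336 \left(- \frac{i \sqrt{134}}{134}\right)} = \sqrt{-209882 + \frac{168 i \sqrt{134}}{67}} \approx 0.032 + 458.13 i$)
$\sqrt{k + H} = \sqrt{138823 + \frac{\sqrt{-942160298 + 11256 i \sqrt{134}}}{67}}$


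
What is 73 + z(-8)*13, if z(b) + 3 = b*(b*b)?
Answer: -6622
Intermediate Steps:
z(b) = -3 + b³ (z(b) = -3 + b*(b*b) = -3 + b*b² = -3 + b³)
73 + z(-8)*13 = 73 + (-3 + (-8)³)*13 = 73 + (-3 - 512)*13 = 73 - 515*13 = 73 - 6695 = -6622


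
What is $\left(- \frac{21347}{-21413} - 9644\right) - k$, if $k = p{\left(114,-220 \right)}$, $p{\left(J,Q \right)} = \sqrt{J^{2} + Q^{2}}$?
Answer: $- \frac{206485625}{21413} - 2 \sqrt{15349} \approx -9890.8$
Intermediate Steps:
$k = 2 \sqrt{15349}$ ($k = \sqrt{114^{2} + \left(-220\right)^{2}} = \sqrt{12996 + 48400} = \sqrt{61396} = 2 \sqrt{15349} \approx 247.78$)
$\left(- \frac{21347}{-21413} - 9644\right) - k = \left(- \frac{21347}{-21413} - 9644\right) - 2 \sqrt{15349} = \left(\left(-21347\right) \left(- \frac{1}{21413}\right) - 9644\right) - 2 \sqrt{15349} = \left(\frac{21347}{21413} - 9644\right) - 2 \sqrt{15349} = - \frac{206485625}{21413} - 2 \sqrt{15349}$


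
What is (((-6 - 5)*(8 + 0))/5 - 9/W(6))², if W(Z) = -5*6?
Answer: 29929/100 ≈ 299.29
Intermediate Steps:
W(Z) = -30
(((-6 - 5)*(8 + 0))/5 - 9/W(6))² = (((-6 - 5)*(8 + 0))/5 - 9/(-30))² = (-11*8*(⅕) - 9*(-1/30))² = (-88*⅕ + 3/10)² = (-88/5 + 3/10)² = (-173/10)² = 29929/100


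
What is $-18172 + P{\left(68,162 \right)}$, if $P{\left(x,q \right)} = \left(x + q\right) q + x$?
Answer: $19156$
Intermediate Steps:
$P{\left(x,q \right)} = x + q \left(q + x\right)$ ($P{\left(x,q \right)} = \left(q + x\right) q + x = q \left(q + x\right) + x = x + q \left(q + x\right)$)
$-18172 + P{\left(68,162 \right)} = -18172 + \left(68 + 162^{2} + 162 \cdot 68\right) = -18172 + \left(68 + 26244 + 11016\right) = -18172 + 37328 = 19156$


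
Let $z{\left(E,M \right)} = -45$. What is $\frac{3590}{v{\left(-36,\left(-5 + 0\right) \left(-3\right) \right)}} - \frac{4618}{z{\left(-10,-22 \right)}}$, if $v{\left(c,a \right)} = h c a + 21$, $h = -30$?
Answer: $\frac{25023376}{243315} \approx 102.84$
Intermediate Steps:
$v{\left(c,a \right)} = 21 - 30 a c$ ($v{\left(c,a \right)} = - 30 c a + 21 = - 30 a c + 21 = 21 - 30 a c$)
$\frac{3590}{v{\left(-36,\left(-5 + 0\right) \left(-3\right) \right)}} - \frac{4618}{z{\left(-10,-22 \right)}} = \frac{3590}{21 - 30 \left(-5 + 0\right) \left(-3\right) \left(-36\right)} - \frac{4618}{-45} = \frac{3590}{21 - 30 \left(\left(-5\right) \left(-3\right)\right) \left(-36\right)} - - \frac{4618}{45} = \frac{3590}{21 - 450 \left(-36\right)} + \frac{4618}{45} = \frac{3590}{21 + 16200} + \frac{4618}{45} = \frac{3590}{16221} + \frac{4618}{45} = \frac{25023376}{243315}$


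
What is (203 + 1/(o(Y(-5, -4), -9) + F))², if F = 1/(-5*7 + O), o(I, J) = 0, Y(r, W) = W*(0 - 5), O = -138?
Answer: 900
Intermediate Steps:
Y(r, W) = -5*W (Y(r, W) = W*(-5) = -5*W)
F = -1/173 (F = 1/(-5*7 - 138) = 1/(-35 - 138) = 1/(-173) = -1/173 ≈ -0.0057803)
(203 + 1/(o(Y(-5, -4), -9) + F))² = (203 + 1/(0 - 1/173))² = (203 + 1/(-1/173))² = (203 - 173)² = 30² = 900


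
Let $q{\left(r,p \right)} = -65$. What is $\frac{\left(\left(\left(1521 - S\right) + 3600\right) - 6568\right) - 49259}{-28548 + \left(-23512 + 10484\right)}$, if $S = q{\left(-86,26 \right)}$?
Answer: $\frac{50641}{41576} \approx 1.218$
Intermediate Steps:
$S = -65$
$\frac{\left(\left(\left(1521 - S\right) + 3600\right) - 6568\right) - 49259}{-28548 + \left(-23512 + 10484\right)} = \frac{\left(\left(\left(1521 - -65\right) + 3600\right) - 6568\right) - 49259}{-28548 + \left(-23512 + 10484\right)} = \frac{\left(\left(\left(1521 + 65\right) + 3600\right) - 6568\right) - 49259}{-28548 - 13028} = \frac{\left(\left(1586 + 3600\right) - 6568\right) - 49259}{-41576} = \left(\left(5186 - 6568\right) - 49259\right) \left(- \frac{1}{41576}\right) = \left(-1382 - 49259\right) \left(- \frac{1}{41576}\right) = \left(-50641\right) \left(- \frac{1}{41576}\right) = \frac{50641}{41576}$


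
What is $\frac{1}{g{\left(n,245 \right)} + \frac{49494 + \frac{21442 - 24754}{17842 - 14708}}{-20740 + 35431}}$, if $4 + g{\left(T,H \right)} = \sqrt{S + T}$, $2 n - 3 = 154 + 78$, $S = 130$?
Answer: $\frac{24773354928412}{9700246332494349} + \frac{58884121612801 \sqrt{110}}{9700246332494349} \approx 0.066221$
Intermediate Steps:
$n = \frac{235}{2}$ ($n = \frac{3}{2} + \frac{154 + 78}{2} = \frac{3}{2} + \frac{1}{2} \cdot 232 = \frac{3}{2} + 116 = \frac{235}{2} \approx 117.5$)
$g{\left(T,H \right)} = -4 + \sqrt{130 + T}$
$\frac{1}{g{\left(n,245 \right)} + \frac{49494 + \frac{21442 - 24754}{17842 - 14708}}{-20740 + 35431}} = \frac{1}{\left(-4 + \sqrt{130 + \frac{235}{2}}\right) + \frac{49494 + \frac{21442 - 24754}{17842 - 14708}}{-20740 + 35431}} = \frac{1}{\left(-4 + \sqrt{\frac{495}{2}}\right) + \frac{49494 - \frac{3312}{3134}}{14691}} = \frac{1}{\left(-4 + \frac{3 \sqrt{110}}{2}\right) + \left(49494 - \frac{1656}{1567}\right) \frac{1}{14691}} = \frac{1}{\left(-4 + \frac{3 \sqrt{110}}{2}\right) + \frac{77555442}{1567} \cdot \frac{1}{14691}} = \frac{1}{\left(-4 + \frac{3 \sqrt{110}}{2}\right) + \frac{25851814}{7673599}} = \frac{1}{- \frac{4842582}{7673599} + \frac{3 \sqrt{110}}{2}}$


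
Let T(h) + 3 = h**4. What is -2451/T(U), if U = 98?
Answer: -2451/92236813 ≈ -2.6573e-5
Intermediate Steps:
T(h) = -3 + h**4
-2451/T(U) = -2451/(-3 + 98**4) = -2451/(-3 + 92236816) = -2451/92236813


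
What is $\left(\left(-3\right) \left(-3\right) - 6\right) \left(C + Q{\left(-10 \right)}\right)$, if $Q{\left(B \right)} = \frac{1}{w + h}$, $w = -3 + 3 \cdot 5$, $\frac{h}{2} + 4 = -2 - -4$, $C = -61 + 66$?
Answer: $\frac{123}{8} \approx 15.375$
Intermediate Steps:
$C = 5$
$h = -4$ ($h = -8 + 2 \left(-2 - -4\right) = -8 + 2 \left(-2 + 4\right) = -8 + 2 \cdot 2 = -8 + 4 = -4$)
$w = 12$ ($w = -3 + 15 = 12$)
$Q{\left(B \right)} = \frac{1}{8}$ ($Q{\left(B \right)} = \frac{1}{12 - 4} = \frac{1}{8}$)
$\left(\left(-3\right) \left(-3\right) - 6\right) \left(C + Q{\left(-10 \right)}\right) = \left(\left(-3\right) \left(-3\right) - 6\right) \left(5 + \frac{1}{8}\right) = \left(9 - 6\right) \frac{41}{8} = 3 \cdot \frac{41}{8} = \frac{123}{8}$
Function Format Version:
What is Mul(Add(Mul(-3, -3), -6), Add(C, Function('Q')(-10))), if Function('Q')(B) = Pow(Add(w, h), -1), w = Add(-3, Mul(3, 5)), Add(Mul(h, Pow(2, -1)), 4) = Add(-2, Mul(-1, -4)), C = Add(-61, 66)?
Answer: Rational(123, 8) ≈ 15.375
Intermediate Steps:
C = 5
h = -4 (h = Add(-8, Mul(2, Add(-2, Mul(-1, -4)))) = Add(-8, Mul(2, Add(-2, 4))) = Add(-8, Mul(2, 2)) = Add(-8, 4) = -4)
w = 12 (w = Add(-3, 15) = 12)
Function('Q')(B) = Rational(1, 8) (Function('Q')(B) = Pow(Add(12, -4), -1) = Pow(8, -1) = Rational(1, 8))
Mul(Add(Mul(-3, -3), -6), Add(C, Function('Q')(-10))) = Mul(Add(Mul(-3, -3), -6), Add(5, Rational(1, 8))) = Mul(Add(9, -6), Rational(41, 8)) = Mul(3, Rational(41, 8)) = Rational(123, 8)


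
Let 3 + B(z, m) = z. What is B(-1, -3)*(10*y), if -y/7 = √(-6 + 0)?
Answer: 280*I*√6 ≈ 685.86*I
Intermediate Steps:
y = -7*I*√6 (y = -7*√(-6 + 0) = -7*I*√6 ≈ -17.146*I)
B(z, m) = -3 + z
B(-1, -3)*(10*y) = (-3 - 1)*(10*(-7*I*√6)) = -(-280)*I*√6 = 280*I*√6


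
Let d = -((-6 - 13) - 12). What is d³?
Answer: 29791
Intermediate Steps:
d = 31 (d = -(-19 - 12) = -1*(-31) = 31)
d³ = 31³ = 29791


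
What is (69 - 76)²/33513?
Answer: 49/33513 ≈ 0.0014621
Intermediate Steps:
(69 - 76)²/33513 = (-7)²*(1/33513) = 49*(1/33513) = 49/33513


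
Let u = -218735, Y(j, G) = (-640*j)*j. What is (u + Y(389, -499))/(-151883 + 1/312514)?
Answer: 30333913585950/47465563861 ≈ 639.07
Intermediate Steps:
Y(j, G) = -640*j**2
(u + Y(389, -499))/(-151883 + 1/312514) = (-218735 - 640*389**2)/(-151883 + 1/312514) = (-218735 - 640*151321)/(-151883 + 1/312514) = (-218735 - 96845440)/(-47465563861/312514) = -97064175*(-312514/47465563861) = 30333913585950/47465563861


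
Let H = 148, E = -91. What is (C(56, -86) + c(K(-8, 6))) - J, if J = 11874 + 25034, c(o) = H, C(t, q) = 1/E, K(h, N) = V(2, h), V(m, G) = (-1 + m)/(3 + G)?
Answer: -3345161/91 ≈ -36760.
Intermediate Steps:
V(m, G) = (-1 + m)/(3 + G)
K(h, N) = 1/(3 + h) (K(h, N) = (-1 + 2)/(3 + h) = 1/(3 + h))
C(t, q) = -1/91 (C(t, q) = 1/(-91) = -1/91)
c(o) = 148
J = 36908
(C(56, -86) + c(K(-8, 6))) - J = (-1/91 + 148) - 1*36908 = 13467/91 - 36908 = -3345161/91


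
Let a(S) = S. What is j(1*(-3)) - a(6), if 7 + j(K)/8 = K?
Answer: -86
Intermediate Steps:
j(K) = -56 + 8*K
j(1*(-3)) - a(6) = (-56 + 8*(1*(-3))) - 1*6 = (-56 + 8*(-3)) - 6 = (-56 - 24) - 6 = -80 - 6 = -86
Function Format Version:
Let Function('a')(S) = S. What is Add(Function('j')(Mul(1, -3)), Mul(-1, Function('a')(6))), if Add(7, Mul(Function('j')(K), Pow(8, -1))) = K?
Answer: -86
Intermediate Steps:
Function('j')(K) = Add(-56, Mul(8, K))
Add(Function('j')(Mul(1, -3)), Mul(-1, Function('a')(6))) = Add(Add(-56, Mul(8, Mul(1, -3))), Mul(-1, 6)) = Add(Add(-56, Mul(8, -3)), -6) = Add(Add(-56, -24), -6) = Add(-80, -6) = -86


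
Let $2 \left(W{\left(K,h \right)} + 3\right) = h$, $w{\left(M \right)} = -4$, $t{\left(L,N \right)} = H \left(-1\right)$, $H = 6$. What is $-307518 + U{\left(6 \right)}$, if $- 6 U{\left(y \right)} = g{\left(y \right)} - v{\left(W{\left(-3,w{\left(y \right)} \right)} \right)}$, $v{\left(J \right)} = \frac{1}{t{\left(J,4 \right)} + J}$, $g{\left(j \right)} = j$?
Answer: $- \frac{20296255}{66} \approx -3.0752 \cdot 10^{5}$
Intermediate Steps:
$t{\left(L,N \right)} = -6$ ($t{\left(L,N \right)} = 6 \left(-1\right) = -6$)
$W{\left(K,h \right)} = -3 + \frac{h}{2}$
$v{\left(J \right)} = \frac{1}{-6 + J}$
$U{\left(y \right)} = - \frac{1}{66} - \frac{y}{6}$ ($U{\left(y \right)} = - \frac{y - \frac{1}{-6 + \left(-3 + \frac{1}{2} \left(-4\right)\right)}}{6} = - \frac{y - \frac{1}{-6 - 5}}{6} = - \frac{y - \frac{1}{-11}}{6} = - \frac{y - - \frac{1}{11}}{6} = - \frac{y + \frac{1}{11}}{6} = - \frac{\frac{1}{11} + y}{6} = - \frac{1}{66} - \frac{y}{6}$)
$-307518 + U{\left(6 \right)} = -307518 - \frac{67}{66} = - \frac{20296255}{66}$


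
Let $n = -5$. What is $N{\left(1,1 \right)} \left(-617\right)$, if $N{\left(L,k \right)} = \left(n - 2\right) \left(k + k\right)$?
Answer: $8638$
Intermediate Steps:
$N{\left(L,k \right)} = - 14 k$ ($N{\left(L,k \right)} = \left(-5 - 2\right) \left(k + k\right) = - 7 \cdot 2 k = - 14 k$)
$N{\left(1,1 \right)} \left(-617\right) = \left(-14\right) 1 \left(-617\right) = \left(-14\right) \left(-617\right) = 8638$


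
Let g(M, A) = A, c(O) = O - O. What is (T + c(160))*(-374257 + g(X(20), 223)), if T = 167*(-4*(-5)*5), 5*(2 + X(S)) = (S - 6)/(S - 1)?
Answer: -6246367800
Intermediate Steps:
X(S) = -2 + (-6 + S)/(5*(-1 + S)) (X(S) = -2 + ((S - 6)/(S - 1))/5 = -2 + ((-6 + S)/(-1 + S))/5 = -2 + (-6 + S)/(5*(-1 + S)))
c(O) = 0
T = 16700 (T = 167*(20*5) = 167*100 = 16700)
(T + c(160))*(-374257 + g(X(20), 223)) = (16700 + 0)*(-374257 + 223) = 16700*(-374034) = -6246367800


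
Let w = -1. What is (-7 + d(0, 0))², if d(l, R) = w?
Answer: 64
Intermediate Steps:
d(l, R) = -1
(-7 + d(0, 0))² = (-7 - 1)² = (-8)² = 64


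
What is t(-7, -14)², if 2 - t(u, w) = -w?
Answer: 144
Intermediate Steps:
t(u, w) = 2 + w (t(u, w) = 2 - (-1)*w = 2 + w)
t(-7, -14)² = (2 - 14)² = (-12)² = 144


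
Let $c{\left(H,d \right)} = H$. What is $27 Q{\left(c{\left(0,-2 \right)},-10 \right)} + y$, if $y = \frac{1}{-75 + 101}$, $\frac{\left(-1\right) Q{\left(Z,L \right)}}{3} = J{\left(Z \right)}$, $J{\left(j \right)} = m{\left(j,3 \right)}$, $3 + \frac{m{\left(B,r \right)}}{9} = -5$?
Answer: $\frac{151633}{26} \approx 5832.0$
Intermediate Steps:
$m{\left(B,r \right)} = -72$ ($m{\left(B,r \right)} = -27 + 9 \left(-5\right) = -27 - 45 = -72$)
$J{\left(j \right)} = -72$
$Q{\left(Z,L \right)} = 216$ ($Q{\left(Z,L \right)} = \left(-3\right) \left(-72\right) = 216$)
$y = \frac{1}{26} \approx 0.038462$
$27 Q{\left(c{\left(0,-2 \right)},-10 \right)} + y = 27 \cdot 216 + \frac{1}{26} = 5832 + \frac{1}{26} = \frac{151633}{26}$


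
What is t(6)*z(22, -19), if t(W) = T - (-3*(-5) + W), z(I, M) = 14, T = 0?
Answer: -294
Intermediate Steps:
t(W) = -15 - W (t(W) = 0 - (-3*(-5) + W) = 0 - (15 + W) = 0 + (-15 - W) = -15 - W)
t(6)*z(22, -19) = (-15 - 1*6)*14 = (-15 - 6)*14 = -21*14 = -294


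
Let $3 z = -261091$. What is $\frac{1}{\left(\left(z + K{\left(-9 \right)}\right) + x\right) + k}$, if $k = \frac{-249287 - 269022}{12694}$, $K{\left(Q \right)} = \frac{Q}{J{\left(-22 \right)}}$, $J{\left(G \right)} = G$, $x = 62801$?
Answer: $- \frac{19041}{462120410} \approx -4.1204 \cdot 10^{-5}$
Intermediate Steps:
$z = - \frac{261091}{3}$ ($z = \frac{1}{3} \left(-261091\right) = - \frac{261091}{3} \approx -87030.0$)
$K{\left(Q \right)} = - \frac{Q}{22}$ ($K{\left(Q \right)} = \frac{Q}{-22} = Q \left(- \frac{1}{22}\right) = - \frac{Q}{22}$)
$k = - \frac{47119}{1154}$ ($k = \left(-249287 - 269022\right) \frac{1}{12694} = \left(-518309\right) \frac{1}{12694} = - \frac{47119}{1154} \approx -40.831$)
$\frac{1}{\left(\left(z + K{\left(-9 \right)}\right) + x\right) + k} = \frac{1}{\left(\left(- \frac{261091}{3} - - \frac{9}{22}\right) + 62801\right) - \frac{47119}{1154}} = \frac{1}{\left(\left(- \frac{261091}{3} + \frac{9}{22}\right) + 62801\right) - \frac{47119}{1154}} = \frac{1}{\left(- \frac{5743975}{66} + 62801\right) - \frac{47119}{1154}} = \frac{1}{- \frac{1599109}{66} - \frac{47119}{1154}} = \frac{1}{- \frac{462120410}{19041}} = - \frac{19041}{462120410}$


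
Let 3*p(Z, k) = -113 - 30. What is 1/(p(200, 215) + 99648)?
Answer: 3/298801 ≈ 1.0040e-5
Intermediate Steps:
p(Z, k) = -143/3 (p(Z, k) = (-113 - 30)/3 = (1/3)*(-143) = -143/3)
1/(p(200, 215) + 99648) = 1/(-143/3 + 99648) = 1/(298801/3) = 3/298801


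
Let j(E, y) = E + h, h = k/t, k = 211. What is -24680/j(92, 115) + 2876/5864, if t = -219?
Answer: -7909278017/29227642 ≈ -270.61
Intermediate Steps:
h = -211/219 (h = 211/(-219) = 211*(-1/219) = -211/219 ≈ -0.96347)
j(E, y) = -211/219 + E (j(E, y) = E - 211/219 = -211/219 + E)
-24680/j(92, 115) + 2876/5864 = -24680/(-211/219 + 92) + 2876/5864 = -24680/19937/219 + 2876*(1/5864) = -24680*219/19937 + 719/1466 = -5404920/19937 + 719/1466 = -7909278017/29227642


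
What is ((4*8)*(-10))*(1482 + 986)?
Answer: -789760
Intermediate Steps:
((4*8)*(-10))*(1482 + 986) = (32*(-10))*2468 = -320*2468 = -789760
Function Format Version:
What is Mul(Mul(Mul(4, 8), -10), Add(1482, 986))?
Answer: -789760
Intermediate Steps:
Mul(Mul(Mul(4, 8), -10), Add(1482, 986)) = Mul(Mul(32, -10), 2468) = Mul(-320, 2468) = -789760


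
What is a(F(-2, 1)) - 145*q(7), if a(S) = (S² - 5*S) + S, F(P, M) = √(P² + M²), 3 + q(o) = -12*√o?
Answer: 440 - 4*√5 + 1740*√7 ≈ 5034.7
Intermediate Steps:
q(o) = -3 - 12*√o
F(P, M) = √(M² + P²)
a(S) = S² - 4*S
a(F(-2, 1)) - 145*q(7) = √(1² + (-2)²)*(-4 + √(1² + (-2)²)) - 145*(-3 - 12*√7) = √(1 + 4)*(-4 + √(1 + 4)) + (435 + 1740*√7) = √5*(-4 + √5) + (435 + 1740*√7) = 435 + 1740*√7 + √5*(-4 + √5)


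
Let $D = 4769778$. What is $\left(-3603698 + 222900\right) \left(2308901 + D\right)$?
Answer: $-23931583805842$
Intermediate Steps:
$\left(-3603698 + 222900\right) \left(2308901 + D\right) = \left(-3603698 + 222900\right) \left(2308901 + 4769778\right) = \left(-3380798\right) 7078679 = -23931583805842$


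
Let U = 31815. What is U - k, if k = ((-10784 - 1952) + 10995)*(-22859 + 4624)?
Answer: -31715320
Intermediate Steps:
k = 31747135 (k = (-12736 + 10995)*(-18235) = -1741*(-18235) = 31747135)
U - k = 31815 - 1*31747135 = 31815 - 31747135 = -31715320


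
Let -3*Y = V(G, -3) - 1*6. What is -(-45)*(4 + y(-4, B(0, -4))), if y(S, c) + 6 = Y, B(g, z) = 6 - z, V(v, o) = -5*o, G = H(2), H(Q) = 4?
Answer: -225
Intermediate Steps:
G = 4
Y = -3 (Y = -(-5*(-3) - 1*6)/3 = -(15 - 6)/3 = -⅓*9 = -3)
y(S, c) = -9 (y(S, c) = -6 - 3 = -9)
-(-45)*(4 + y(-4, B(0, -4))) = -(-45)*(4 - 9) = -(-45)*(-5) = -5*45 = -225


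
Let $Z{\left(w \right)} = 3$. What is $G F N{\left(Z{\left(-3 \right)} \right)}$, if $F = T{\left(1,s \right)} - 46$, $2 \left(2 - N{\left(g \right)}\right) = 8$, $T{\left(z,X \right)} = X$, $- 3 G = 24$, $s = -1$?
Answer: $-752$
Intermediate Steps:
$G = -8$ ($G = \left(- \frac{1}{3}\right) 24 = -8$)
$N{\left(g \right)} = -2$ ($N{\left(g \right)} = 2 - 4 = -2$)
$F = -47$ ($F = -1 - 46 = -47$)
$G F N{\left(Z{\left(-3 \right)} \right)} = \left(-8\right) \left(-47\right) \left(-2\right) = 376 \left(-2\right) = -752$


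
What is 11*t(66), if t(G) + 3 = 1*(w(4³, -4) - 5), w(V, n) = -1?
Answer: -99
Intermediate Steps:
t(G) = -9 (t(G) = -3 + 1*(-1 - 5) = -3 + 1*(-6) = -3 - 6 = -9)
11*t(66) = 11*(-9) = -99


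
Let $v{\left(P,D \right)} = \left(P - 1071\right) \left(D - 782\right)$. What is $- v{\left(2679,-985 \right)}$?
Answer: $2841336$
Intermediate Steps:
$v{\left(P,D \right)} = \left(-1071 + P\right) \left(-782 + D\right)$
$- v{\left(2679,-985 \right)} = - (837522 - -1054935 - 2094978 - 2638815) = - (837522 + 1054935 - 2094978 - 2638815) = \left(-1\right) \left(-2841336\right) = 2841336$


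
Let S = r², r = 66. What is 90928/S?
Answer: 22732/1089 ≈ 20.874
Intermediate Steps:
S = 4356 (S = 66² = 4356)
90928/S = 90928/4356 = 90928*(1/4356) = 22732/1089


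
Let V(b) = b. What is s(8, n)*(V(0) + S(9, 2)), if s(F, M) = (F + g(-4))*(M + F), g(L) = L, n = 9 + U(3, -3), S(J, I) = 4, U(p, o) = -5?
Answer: 192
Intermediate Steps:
n = 4 (n = 9 - 5 = 4)
s(F, M) = (-4 + F)*(F + M) (s(F, M) = (F - 4)*(M + F) = (-4 + F)*(F + M))
s(8, n)*(V(0) + S(9, 2)) = (8² - 4*8 - 4*4 + 8*4)*(0 + 4) = (64 - 32 - 16 + 32)*4 = 48*4 = 192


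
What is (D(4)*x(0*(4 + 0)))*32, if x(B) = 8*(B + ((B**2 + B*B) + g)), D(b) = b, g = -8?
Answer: -8192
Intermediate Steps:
x(B) = -64 + 8*B + 16*B**2 (x(B) = 8*(B + ((B**2 + B*B) - 8)) = 8*(B + ((B**2 + B**2) - 8)) = 8*(B + (2*B**2 - 8)) = 8*(B + (-8 + 2*B**2)) = 8*(-8 + B + 2*B**2) = -64 + 8*B + 16*B**2)
(D(4)*x(0*(4 + 0)))*32 = (4*(-64 + 8*(0*(4 + 0)) + 16*(0*(4 + 0))**2))*32 = (4*(-64 + 8*(0*4) + 16*(0*4)**2))*32 = (4*(-64 + 8*0 + 16*0**2))*32 = (4*(-64 + 0 + 16*0))*32 = (4*(-64 + 0 + 0))*32 = (4*(-64))*32 = -256*32 = -8192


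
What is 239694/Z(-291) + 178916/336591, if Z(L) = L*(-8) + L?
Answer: 3859204526/32649327 ≈ 118.20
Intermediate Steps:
Z(L) = -7*L (Z(L) = -8*L + L = -7*L)
239694/Z(-291) + 178916/336591 = 239694/((-7*(-291))) + 178916/336591 = 239694/2037 + 178916*(1/336591) = 239694*(1/2037) + 178916/336591 = 11414/97 + 178916/336591 = 3859204526/32649327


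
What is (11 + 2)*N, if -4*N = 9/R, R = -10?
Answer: 117/40 ≈ 2.9250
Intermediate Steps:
N = 9/40 (N = -9/(4*(-10)) = -9*(-1)/(4*10) = -¼*(-9/10) = 9/40 ≈ 0.22500)
(11 + 2)*N = (11 + 2)*(9/40) = 13*(9/40) = 117/40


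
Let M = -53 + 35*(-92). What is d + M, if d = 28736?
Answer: 25463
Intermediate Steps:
M = -3273 (M = -53 - 3220 = -3273)
d + M = 28736 - 3273 = 25463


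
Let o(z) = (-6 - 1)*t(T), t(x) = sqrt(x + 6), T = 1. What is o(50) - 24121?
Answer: -24121 - 7*sqrt(7) ≈ -24140.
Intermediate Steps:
t(x) = sqrt(6 + x)
o(z) = -7*sqrt(7) (o(z) = (-6 - 1)*sqrt(6 + 1) = -7*sqrt(7))
o(50) - 24121 = -7*sqrt(7) - 24121 = -24121 - 7*sqrt(7)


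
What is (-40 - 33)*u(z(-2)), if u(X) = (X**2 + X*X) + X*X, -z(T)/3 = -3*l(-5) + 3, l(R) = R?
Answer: -638604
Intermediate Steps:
z(T) = -54 (z(T) = -3*(-3*(-5) + 3) = -3*(15 + 3) = -3*18 = -54)
u(X) = 3*X**2 (u(X) = (X**2 + X**2) + X**2 = 2*X**2 + X**2 = 3*X**2)
(-40 - 33)*u(z(-2)) = (-40 - 33)*(3*(-54)**2) = -219*2916 = -73*8748 = -638604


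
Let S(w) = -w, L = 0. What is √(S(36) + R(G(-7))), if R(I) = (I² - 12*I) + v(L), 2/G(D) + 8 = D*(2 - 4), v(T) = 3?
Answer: 2*I*√83/3 ≈ 6.0736*I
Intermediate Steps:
G(D) = 2/(-8 - 2*D) (G(D) = 2/(-8 + D*(2 - 4)) = 2/(-8 + D*(-2)) = 2/(-8 - 2*D))
R(I) = 3 + I² - 12*I (R(I) = (I² - 12*I) + 3 = 3 + I² - 12*I)
√(S(36) + R(G(-7))) = √(-1*36 + (3 + (-1/(4 - 7))² - (-12)/(4 - 7))) = √(-36 + (3 + (-1/(-3))² - (-12)/(-3))) = √(-36 + (3 + (-1*(-⅓))² - (-12)*(-1)/3)) = √(-36 + (3 + (⅓)² - 12*⅓)) = √(-36 + (3 + ⅑ - 4)) = √(-36 - 8/9) = √(-332/9) = 2*I*√83/3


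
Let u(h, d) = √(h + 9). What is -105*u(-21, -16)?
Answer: -210*I*√3 ≈ -363.73*I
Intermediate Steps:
u(h, d) = √(9 + h)
-105*u(-21, -16) = -105*√(9 - 21) = -210*I*√3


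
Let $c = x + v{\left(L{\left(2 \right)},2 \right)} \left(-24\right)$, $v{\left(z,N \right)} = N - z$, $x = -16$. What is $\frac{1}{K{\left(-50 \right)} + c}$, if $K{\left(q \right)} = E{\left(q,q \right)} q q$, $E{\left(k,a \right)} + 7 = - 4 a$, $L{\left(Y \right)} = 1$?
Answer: $\frac{1}{482460} \approx 2.0727 \cdot 10^{-6}$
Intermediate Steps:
$E{\left(k,a \right)} = -7 - 4 a$
$K{\left(q \right)} = q^{2} \left(-7 - 4 q\right)$ ($K{\left(q \right)} = \left(-7 - 4 q\right) q q = q \left(-7 - 4 q\right) q = q^{2} \left(-7 - 4 q\right)$)
$c = -40$ ($c = -16 + \left(2 - 1\right) \left(-24\right) = -16 + 1 \left(-24\right) = -16 - 24 = -40$)
$\frac{1}{K{\left(-50 \right)} + c} = \frac{1}{\left(-50\right)^{2} \left(-7 - -200\right) - 40} = \frac{1}{2500 \left(-7 + 200\right) - 40} = \frac{1}{2500 \cdot 193 - 40} = \frac{1}{482500 - 40} = \frac{1}{482460}$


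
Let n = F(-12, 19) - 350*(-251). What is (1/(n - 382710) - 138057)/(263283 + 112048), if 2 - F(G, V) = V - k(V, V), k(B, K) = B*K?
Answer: -40659995413/110540984796 ≈ -0.36783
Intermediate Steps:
F(G, V) = 2 + V**2 - V (F(G, V) = 2 - (V - V*V) = 2 - (V - V**2) = 2 + (V**2 - V) = 2 + V**2 - V)
n = 88194 (n = (2 + 19**2 - 1*19) - 350*(-251) = (2 + 361 - 19) + 87850 = 344 + 87850 = 88194)
(1/(n - 382710) - 138057)/(263283 + 112048) = (1/(88194 - 382710) - 138057)/(263283 + 112048) = (1/(-294516) - 138057)/375331 = (-1/294516 - 138057)*(1/375331) = -40659995413/294516*1/375331 = -40659995413/110540984796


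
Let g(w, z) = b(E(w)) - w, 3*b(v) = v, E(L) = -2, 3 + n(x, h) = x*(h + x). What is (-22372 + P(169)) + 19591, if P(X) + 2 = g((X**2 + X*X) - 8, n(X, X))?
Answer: -179693/3 ≈ -59898.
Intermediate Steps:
n(x, h) = -3 + x*(h + x)
b(v) = v/3
g(w, z) = -2/3 - w (g(w, z) = (1/3)*(-2) - w = -2/3 - w)
P(X) = 16/3 - 2*X**2 (P(X) = -2 + (-2/3 - ((X**2 + X*X) - 8)) = -2 + (-2/3 - ((X**2 + X**2) - 8)) = -2 + (-2/3 - (2*X**2 - 8)) = -2 + (-2/3 - (-8 + 2*X**2)) = -2 + (-2/3 + (8 - 2*X**2)) = -2 + (22/3 - 2*X**2) = 16/3 - 2*X**2)
(-22372 + P(169)) + 19591 = (-22372 + (16/3 - 2*169**2)) + 19591 = (-22372 + (16/3 - 2*28561)) + 19591 = (-22372 + (16/3 - 57122)) + 19591 = (-22372 - 171350/3) + 19591 = -238466/3 + 19591 = -179693/3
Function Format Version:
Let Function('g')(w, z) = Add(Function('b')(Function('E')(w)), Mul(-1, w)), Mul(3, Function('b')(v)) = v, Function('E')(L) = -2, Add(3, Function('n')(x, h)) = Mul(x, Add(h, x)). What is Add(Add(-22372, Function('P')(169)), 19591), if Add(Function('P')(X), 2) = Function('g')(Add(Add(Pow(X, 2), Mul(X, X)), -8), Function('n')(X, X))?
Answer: Rational(-179693, 3) ≈ -59898.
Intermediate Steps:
Function('n')(x, h) = Add(-3, Mul(x, Add(h, x)))
Function('b')(v) = Mul(Rational(1, 3), v)
Function('g')(w, z) = Add(Rational(-2, 3), Mul(-1, w)) (Function('g')(w, z) = Add(Mul(Rational(1, 3), -2), Mul(-1, w)) = Add(Rational(-2, 3), Mul(-1, w)))
Function('P')(X) = Add(Rational(16, 3), Mul(-2, Pow(X, 2))) (Function('P')(X) = Add(-2, Add(Rational(-2, 3), Mul(-1, Add(Add(Pow(X, 2), Mul(X, X)), -8)))) = Add(-2, Add(Rational(-2, 3), Mul(-1, Add(Add(Pow(X, 2), Pow(X, 2)), -8)))) = Add(-2, Add(Rational(-2, 3), Mul(-1, Add(Mul(2, Pow(X, 2)), -8)))) = Add(-2, Add(Rational(-2, 3), Mul(-1, Add(-8, Mul(2, Pow(X, 2)))))) = Add(-2, Add(Rational(-2, 3), Add(8, Mul(-2, Pow(X, 2))))) = Add(-2, Add(Rational(22, 3), Mul(-2, Pow(X, 2)))) = Add(Rational(16, 3), Mul(-2, Pow(X, 2))))
Add(Add(-22372, Function('P')(169)), 19591) = Add(Add(-22372, Add(Rational(16, 3), Mul(-2, Pow(169, 2)))), 19591) = Add(Add(-22372, Add(Rational(16, 3), Mul(-2, 28561))), 19591) = Add(Add(-22372, Add(Rational(16, 3), -57122)), 19591) = Add(Add(-22372, Rational(-171350, 3)), 19591) = Add(Rational(-238466, 3), 19591) = Rational(-179693, 3)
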